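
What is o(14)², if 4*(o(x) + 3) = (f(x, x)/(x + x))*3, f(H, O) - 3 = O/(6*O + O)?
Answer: 1306449/153664 ≈ 8.5020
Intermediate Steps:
f(H, O) = 22/7 (f(H, O) = 3 + O/(6*O + O) = 3 + O/((7*O)) = 3 + O*(1/(7*O)) = 3 + ⅐ = 22/7)
o(x) = -3 + 33/(28*x) (o(x) = -3 + ((22/(7*(x + x)))*3)/4 = -3 + ((22/(7*((2*x))))*3)/4 = -3 + ((22*(1/(2*x))/7)*3)/4 = -3 + ((11/(7*x))*3)/4 = -3 + (33/(7*x))/4 = -3 + 33/(28*x))
o(14)² = (-3 + (33/28)/14)² = (-3 + (33/28)*(1/14))² = (-3 + 33/392)² = (-1143/392)² = 1306449/153664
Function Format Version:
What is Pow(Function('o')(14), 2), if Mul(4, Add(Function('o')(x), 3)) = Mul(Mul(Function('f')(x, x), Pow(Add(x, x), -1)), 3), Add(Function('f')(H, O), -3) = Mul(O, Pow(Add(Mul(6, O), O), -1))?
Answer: Rational(1306449, 153664) ≈ 8.5020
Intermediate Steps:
Function('f')(H, O) = Rational(22, 7) (Function('f')(H, O) = Add(3, Mul(O, Pow(Add(Mul(6, O), O), -1))) = Add(3, Mul(O, Pow(Mul(7, O), -1))) = Add(3, Mul(O, Mul(Rational(1, 7), Pow(O, -1)))) = Add(3, Rational(1, 7)) = Rational(22, 7))
Function('o')(x) = Add(-3, Mul(Rational(33, 28), Pow(x, -1))) (Function('o')(x) = Add(-3, Mul(Rational(1, 4), Mul(Mul(Rational(22, 7), Pow(Add(x, x), -1)), 3))) = Add(-3, Mul(Rational(1, 4), Mul(Mul(Rational(22, 7), Pow(Mul(2, x), -1)), 3))) = Add(-3, Mul(Rational(1, 4), Mul(Mul(Rational(22, 7), Mul(Rational(1, 2), Pow(x, -1))), 3))) = Add(-3, Mul(Rational(1, 4), Mul(Mul(Rational(11, 7), Pow(x, -1)), 3))) = Add(-3, Mul(Rational(1, 4), Mul(Rational(33, 7), Pow(x, -1)))) = Add(-3, Mul(Rational(33, 28), Pow(x, -1))))
Pow(Function('o')(14), 2) = Pow(Add(-3, Mul(Rational(33, 28), Pow(14, -1))), 2) = Pow(Add(-3, Mul(Rational(33, 28), Rational(1, 14))), 2) = Pow(Add(-3, Rational(33, 392)), 2) = Pow(Rational(-1143, 392), 2) = Rational(1306449, 153664)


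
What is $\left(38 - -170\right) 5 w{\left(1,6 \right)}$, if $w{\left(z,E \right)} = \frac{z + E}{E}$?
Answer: $\frac{3640}{3} \approx 1213.3$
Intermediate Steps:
$w{\left(z,E \right)} = \frac{E + z}{E}$
$\left(38 - -170\right) 5 w{\left(1,6 \right)} = \left(38 - -170\right) 5 \frac{6 + 1}{6} = \left(38 + 170\right) 5 \cdot \frac{1}{6} \cdot 7 = 208 \cdot 5 \cdot \frac{7}{6} = 208 \cdot \frac{35}{6} = \frac{3640}{3}$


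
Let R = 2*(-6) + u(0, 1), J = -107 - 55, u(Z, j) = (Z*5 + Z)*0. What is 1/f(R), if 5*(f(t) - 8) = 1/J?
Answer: 810/6479 ≈ 0.12502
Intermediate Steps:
u(Z, j) = 0 (u(Z, j) = (5*Z + Z)*0 = (6*Z)*0 = 0)
J = -162
R = -12 (R = 2*(-6) + 0 = -12 + 0 = -12)
f(t) = 6479/810 (f(t) = 8 + (1/5)/(-162) = 8 + (1/5)*(-1/162) = 8 - 1/810 = 6479/810)
1/f(R) = 1/(6479/810) = 810/6479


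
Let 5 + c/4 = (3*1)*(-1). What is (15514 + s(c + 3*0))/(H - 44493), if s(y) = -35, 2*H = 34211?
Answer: -30958/54775 ≈ -0.56518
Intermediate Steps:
c = -32 (c = -20 + 4*((3*1)*(-1)) = -20 + 4*(3*(-1)) = -20 + 4*(-3) = -20 - 12 = -32)
H = 34211/2 (H = (½)*34211 = 34211/2 ≈ 17106.)
(15514 + s(c + 3*0))/(H - 44493) = (15514 - 35)/(34211/2 - 44493) = 15479/(-54775/2) = 15479*(-2/54775) = -30958/54775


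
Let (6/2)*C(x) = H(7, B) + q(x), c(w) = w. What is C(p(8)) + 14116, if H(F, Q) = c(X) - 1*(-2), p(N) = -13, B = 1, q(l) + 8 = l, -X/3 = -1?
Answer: 42332/3 ≈ 14111.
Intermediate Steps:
X = 3 (X = -3*(-1) = 3)
q(l) = -8 + l
H(F, Q) = 5 (H(F, Q) = 3 - 1*(-2) = 3 + 2 = 5)
C(x) = -1 + x/3 (C(x) = (5 + (-8 + x))/3 = (-3 + x)/3 = -1 + x/3)
C(p(8)) + 14116 = (-1 + (⅓)*(-13)) + 14116 = (-1 - 13/3) + 14116 = -16/3 + 14116 = 42332/3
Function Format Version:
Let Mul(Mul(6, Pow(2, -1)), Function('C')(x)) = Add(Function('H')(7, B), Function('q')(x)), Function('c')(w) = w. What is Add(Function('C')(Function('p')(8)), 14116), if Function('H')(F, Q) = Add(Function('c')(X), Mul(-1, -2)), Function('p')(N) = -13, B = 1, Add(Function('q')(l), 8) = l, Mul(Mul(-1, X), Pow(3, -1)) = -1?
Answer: Rational(42332, 3) ≈ 14111.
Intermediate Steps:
X = 3 (X = Mul(-3, -1) = 3)
Function('q')(l) = Add(-8, l)
Function('H')(F, Q) = 5 (Function('H')(F, Q) = Add(3, Mul(-1, -2)) = Add(3, 2) = 5)
Function('C')(x) = Add(-1, Mul(Rational(1, 3), x)) (Function('C')(x) = Mul(Rational(1, 3), Add(5, Add(-8, x))) = Mul(Rational(1, 3), Add(-3, x)) = Add(-1, Mul(Rational(1, 3), x)))
Add(Function('C')(Function('p')(8)), 14116) = Add(Add(-1, Mul(Rational(1, 3), -13)), 14116) = Add(Add(-1, Rational(-13, 3)), 14116) = Add(Rational(-16, 3), 14116) = Rational(42332, 3)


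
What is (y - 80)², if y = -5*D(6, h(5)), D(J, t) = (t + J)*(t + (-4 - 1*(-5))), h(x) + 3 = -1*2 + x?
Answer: 12100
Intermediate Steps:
h(x) = -5 + x (h(x) = -3 + (-1*2 + x) = -3 + (-2 + x) = -5 + x)
D(J, t) = (1 + t)*(J + t) (D(J, t) = (J + t)*(t + (-4 + 5)) = (J + t)*(t + 1) = (J + t)*(1 + t) = (1 + t)*(J + t))
y = -30 (y = -5*(6 + (-5 + 5) + (-5 + 5)² + 6*(-5 + 5)) = -5*(6 + 0 + 0² + 6*0) = -5*(6 + 0 + 0 + 0) = -5*6 = -30)
(y - 80)² = (-30 - 80)² = (-110)² = 12100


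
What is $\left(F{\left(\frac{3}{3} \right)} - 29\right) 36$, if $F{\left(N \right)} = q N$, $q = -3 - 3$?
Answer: $-1260$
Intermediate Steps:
$q = -6$ ($q = -3 - 3 = -6$)
$F{\left(N \right)} = - 6 N$
$\left(F{\left(\frac{3}{3} \right)} - 29\right) 36 = \left(- 6 \cdot \frac{3}{3} - 29\right) 36 = \left(- 6 \cdot 3 \cdot \frac{1}{3} - 29\right) 36 = \left(\left(-6\right) 1 - 29\right) 36 = \left(-6 - 29\right) 36 = \left(-35\right) 36 = -1260$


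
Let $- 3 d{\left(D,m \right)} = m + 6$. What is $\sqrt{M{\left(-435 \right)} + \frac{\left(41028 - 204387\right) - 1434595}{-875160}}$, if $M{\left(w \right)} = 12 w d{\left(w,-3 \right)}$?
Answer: $\frac{\sqrt{27773768743435}}{72930} \approx 72.262$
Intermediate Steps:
$d{\left(D,m \right)} = -2 - \frac{m}{3}$ ($d{\left(D,m \right)} = - \frac{m + 6}{3} = - \frac{6 + m}{3} = -2 - \frac{m}{3}$)
$M{\left(w \right)} = - 12 w$ ($M{\left(w \right)} = 12 w \left(-2 - -1\right) = 12 w \left(-2 + 1\right) = 12 w \left(-1\right) = - 12 w$)
$\sqrt{M{\left(-435 \right)} + \frac{\left(41028 - 204387\right) - 1434595}{-875160}} = \sqrt{\left(-12\right) \left(-435\right) + \frac{\left(41028 - 204387\right) - 1434595}{-875160}} = \sqrt{5220 + \left(-163359 - 1434595\right) \left(- \frac{1}{875160}\right)} = \sqrt{5220 - - \frac{798977}{437580}} = \sqrt{5220 + \frac{798977}{437580}} = \sqrt{\frac{2284966577}{437580}} = \frac{\sqrt{27773768743435}}{72930}$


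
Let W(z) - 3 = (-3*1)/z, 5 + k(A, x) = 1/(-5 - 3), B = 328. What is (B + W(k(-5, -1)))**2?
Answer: 184824025/1681 ≈ 1.0995e+5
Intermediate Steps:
k(A, x) = -41/8 (k(A, x) = -5 + 1/(-5 - 3) = -5 + 1/(-8) = -5 - 1/8 = -41/8)
W(z) = 3 - 3/z (W(z) = 3 + (-3*1)/z = 3 - 3/z)
(B + W(k(-5, -1)))**2 = (328 + (3 - 3/(-41/8)))**2 = (328 + (3 - 3*(-8/41)))**2 = (328 + (3 + 24/41))**2 = (328 + 147/41)**2 = (13595/41)**2 = 184824025/1681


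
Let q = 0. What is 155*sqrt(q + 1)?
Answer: 155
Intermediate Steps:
155*sqrt(q + 1) = 155*sqrt(0 + 1) = 155*sqrt(1) = 155*1 = 155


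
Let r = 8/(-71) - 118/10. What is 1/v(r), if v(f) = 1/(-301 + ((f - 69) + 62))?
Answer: -113569/355 ≈ -319.91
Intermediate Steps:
r = -4229/355 (r = 8*(-1/71) - 118*1/10 = -8/71 - 59/5 = -4229/355 ≈ -11.913)
v(f) = 1/(-308 + f) (v(f) = 1/(-301 + ((-69 + f) + 62)) = 1/(-301 + (-7 + f)) = 1/(-308 + f))
1/v(r) = 1/(1/(-308 - 4229/355)) = 1/(1/(-113569/355)) = 1/(-355/113569) = -113569/355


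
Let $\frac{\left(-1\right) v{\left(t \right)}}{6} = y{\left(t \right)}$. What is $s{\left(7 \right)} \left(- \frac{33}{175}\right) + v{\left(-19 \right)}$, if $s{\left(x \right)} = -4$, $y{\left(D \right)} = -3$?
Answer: $\frac{3282}{175} \approx 18.754$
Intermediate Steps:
$v{\left(t \right)} = 18$ ($v{\left(t \right)} = \left(-6\right) \left(-3\right) = 18$)
$s{\left(7 \right)} \left(- \frac{33}{175}\right) + v{\left(-19 \right)} = - 4 \left(- \frac{33}{175}\right) + 18 = - 4 \left(\left(-33\right) \frac{1}{175}\right) + 18 = \left(-4\right) \left(- \frac{33}{175}\right) + 18 = \frac{132}{175} + 18 = \frac{3282}{175}$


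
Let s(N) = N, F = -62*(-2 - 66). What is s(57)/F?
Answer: 57/4216 ≈ 0.013520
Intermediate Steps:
F = 4216 (F = -62*(-68) = 4216)
s(57)/F = 57/4216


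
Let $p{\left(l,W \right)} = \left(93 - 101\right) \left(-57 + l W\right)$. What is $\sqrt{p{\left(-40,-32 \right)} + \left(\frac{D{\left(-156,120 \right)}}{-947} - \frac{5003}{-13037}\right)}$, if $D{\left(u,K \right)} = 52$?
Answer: $\frac{i \sqrt{1491272935339854701}}{12346039} \approx 98.912 i$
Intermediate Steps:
$p{\left(l,W \right)} = 456 - 8 W l$ ($p{\left(l,W \right)} = - 8 \left(-57 + W l\right) = 456 - 8 W l$)
$\sqrt{p{\left(-40,-32 \right)} + \left(\frac{D{\left(-156,120 \right)}}{-947} - \frac{5003}{-13037}\right)} = \sqrt{\left(456 - \left(-256\right) \left(-40\right)\right) + \left(\frac{52}{-947} - \frac{5003}{-13037}\right)} = \sqrt{\left(456 - 10240\right) + \left(52 \left(- \frac{1}{947}\right) - - \frac{5003}{13037}\right)} = \sqrt{-9784 + \left(- \frac{52}{947} + \frac{5003}{13037}\right)} = \sqrt{-9784 + \frac{4059917}{12346039}} = \sqrt{- \frac{120789585659}{12346039}} = \frac{i \sqrt{1491272935339854701}}{12346039}$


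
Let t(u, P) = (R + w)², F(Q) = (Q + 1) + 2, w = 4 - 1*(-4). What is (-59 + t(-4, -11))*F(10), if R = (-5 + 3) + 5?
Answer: 806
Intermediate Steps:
R = 3 (R = -2 + 5 = 3)
w = 8 (w = 4 + 4 = 8)
F(Q) = 3 + Q (F(Q) = (1 + Q) + 2 = 3 + Q)
t(u, P) = 121 (t(u, P) = (3 + 8)² = 11² = 121)
(-59 + t(-4, -11))*F(10) = (-59 + 121)*(3 + 10) = 62*13 = 806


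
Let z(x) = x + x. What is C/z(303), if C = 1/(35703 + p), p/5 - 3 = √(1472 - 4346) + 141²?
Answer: 45041/3688175989758 - 5*I*√2874/11064527969274 ≈ 1.2212e-8 - 2.4226e-11*I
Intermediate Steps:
z(x) = 2*x
p = 99420 + 5*I*√2874 (p = 15 + 5*(√(1472 - 4346) + 141²) = 15 + 5*(√(-2874) + 19881) = 15 + 5*(I*√2874 + 19881) = 15 + 5*(19881 + I*√2874) = 15 + (99405 + 5*I*√2874) = 99420 + 5*I*√2874 ≈ 99420.0 + 268.05*I)
C = 1/(135123 + 5*I*√2874) (C = 1/(35703 + (99420 + 5*I*√2874)) = 1/(135123 + 5*I*√2874) ≈ 7.4006e-6 - 1.468e-8*I)
C/z(303) = (45041/6086098993 - 5*I*√2874/18258296979)/((2*303)) = (45041/6086098993 - 5*I*√2874/18258296979)/606 = (45041/6086098993 - 5*I*√2874/18258296979)*(1/606) = 45041/3688175989758 - 5*I*√2874/11064527969274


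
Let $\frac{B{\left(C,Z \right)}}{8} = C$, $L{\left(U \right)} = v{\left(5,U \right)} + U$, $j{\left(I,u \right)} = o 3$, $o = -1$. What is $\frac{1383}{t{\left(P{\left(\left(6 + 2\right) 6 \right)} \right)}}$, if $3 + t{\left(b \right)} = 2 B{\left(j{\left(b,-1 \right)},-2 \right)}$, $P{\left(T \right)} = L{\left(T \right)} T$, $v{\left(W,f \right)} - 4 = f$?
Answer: $- \frac{461}{17} \approx -27.118$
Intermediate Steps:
$j{\left(I,u \right)} = -3$ ($j{\left(I,u \right)} = \left(-1\right) 3 = -3$)
$v{\left(W,f \right)} = 4 + f$
$L{\left(U \right)} = 4 + 2 U$ ($L{\left(U \right)} = \left(4 + U\right) + U = 4 + 2 U$)
$B{\left(C,Z \right)} = 8 C$
$P{\left(T \right)} = T \left(4 + 2 T\right)$ ($P{\left(T \right)} = \left(4 + 2 T\right) T = T \left(4 + 2 T\right)$)
$t{\left(b \right)} = -51$ ($t{\left(b \right)} = -3 + 2 \cdot 8 \left(-3\right) = -3 + 2 \left(-24\right) = -3 - 48 = -51$)
$\frac{1383}{t{\left(P{\left(\left(6 + 2\right) 6 \right)} \right)}} = \frac{1383}{-51} = 1383 \left(- \frac{1}{51}\right) = - \frac{461}{17}$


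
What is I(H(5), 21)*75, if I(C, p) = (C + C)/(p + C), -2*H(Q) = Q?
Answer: -750/37 ≈ -20.270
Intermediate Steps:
H(Q) = -Q/2
I(C, p) = 2*C/(C + p) (I(C, p) = (2*C)/(C + p) = 2*C/(C + p))
I(H(5), 21)*75 = (2*(-½*5)/(-½*5 + 21))*75 = (2*(-5/2)/(-5/2 + 21))*75 = (2*(-5/2)/(37/2))*75 = (2*(-5/2)*(2/37))*75 = -10/37*75 = -750/37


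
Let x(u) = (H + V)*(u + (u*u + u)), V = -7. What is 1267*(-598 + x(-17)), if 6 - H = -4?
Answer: 211589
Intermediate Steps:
H = 10 (H = 6 - 1*(-4) = 6 + 4 = 10)
x(u) = 3*u**2 + 6*u (x(u) = (10 - 7)*(u + (u*u + u)) = 3*(u + (u**2 + u)) = 3*(u + (u + u**2)) = 3*(u**2 + 2*u) = 3*u**2 + 6*u)
1267*(-598 + x(-17)) = 1267*(-598 + 3*(-17)*(2 - 17)) = 1267*(-598 + 3*(-17)*(-15)) = 1267*(-598 + 765) = 1267*167 = 211589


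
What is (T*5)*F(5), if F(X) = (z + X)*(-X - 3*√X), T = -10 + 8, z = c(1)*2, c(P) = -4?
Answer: -150 - 90*√5 ≈ -351.25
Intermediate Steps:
z = -8 (z = -4*2 = -8)
T = -2
F(X) = (-8 + X)*(-X - 3*√X)
(T*5)*F(5) = (-2*5)*(-1*5² - 15*√5 + 8*5 + 24*√5) = -10*(-1*25 - 15*√5 + 40 + 24*√5) = -10*(-25 - 15*√5 + 40 + 24*√5) = -10*(15 + 9*√5) = -150 - 90*√5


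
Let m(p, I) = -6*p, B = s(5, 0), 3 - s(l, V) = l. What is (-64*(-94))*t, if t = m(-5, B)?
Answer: 180480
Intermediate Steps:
s(l, V) = 3 - l
B = -2 (B = 3 - 1*5 = 3 - 5 = -2)
t = 30 (t = -6*(-5) = 30)
(-64*(-94))*t = -64*(-94)*30 = 6016*30 = 180480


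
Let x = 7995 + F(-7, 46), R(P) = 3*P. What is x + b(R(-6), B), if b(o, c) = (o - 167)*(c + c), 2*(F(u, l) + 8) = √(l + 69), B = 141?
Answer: -44183 + √115/2 ≈ -44178.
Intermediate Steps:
F(u, l) = -8 + √(69 + l)/2 (F(u, l) = -8 + √(l + 69)/2 = -8 + √(69 + l)/2)
b(o, c) = 2*c*(-167 + o) (b(o, c) = (-167 + o)*(2*c) = 2*c*(-167 + o))
x = 7987 + √115/2 (x = 7995 + (-8 + √(69 + 46)/2) = 7995 + (-8 + √115/2) = 7987 + √115/2 ≈ 7992.4)
x + b(R(-6), B) = (7987 + √115/2) + 2*141*(-167 + 3*(-6)) = (7987 + √115/2) + 2*141*(-167 - 18) = (7987 + √115/2) + 2*141*(-185) = (7987 + √115/2) - 52170 = -44183 + √115/2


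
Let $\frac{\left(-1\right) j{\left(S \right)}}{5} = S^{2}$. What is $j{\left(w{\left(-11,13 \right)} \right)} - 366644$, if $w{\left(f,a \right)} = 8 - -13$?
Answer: $-368849$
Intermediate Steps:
$w{\left(f,a \right)} = 21$ ($w{\left(f,a \right)} = 8 + 13 = 21$)
$j{\left(S \right)} = - 5 S^{2}$
$j{\left(w{\left(-11,13 \right)} \right)} - 366644 = - 5 \cdot 21^{2} - 366644 = \left(-5\right) 441 - 366644 = -2205 - 366644 = -368849$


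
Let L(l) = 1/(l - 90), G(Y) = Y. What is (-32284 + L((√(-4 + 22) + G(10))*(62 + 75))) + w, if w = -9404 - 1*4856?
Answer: -30266585136/650279 - 411*√2/1300558 ≈ -46544.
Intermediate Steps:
L(l) = 1/(-90 + l)
w = -14260 (w = -9404 - 4856 = -14260)
(-32284 + L((√(-4 + 22) + G(10))*(62 + 75))) + w = (-32284 + 1/(-90 + (√(-4 + 22) + 10)*(62 + 75))) - 14260 = (-32284 + 1/(-90 + (√18 + 10)*137)) - 14260 = (-32284 + 1/(-90 + (3*√2 + 10)*137)) - 14260 = (-32284 + 1/(-90 + (10 + 3*√2)*137)) - 14260 = (-32284 + 1/(-90 + (1370 + 411*√2))) - 14260 = (-32284 + 1/(1280 + 411*√2)) - 14260 = -46544 + 1/(1280 + 411*√2)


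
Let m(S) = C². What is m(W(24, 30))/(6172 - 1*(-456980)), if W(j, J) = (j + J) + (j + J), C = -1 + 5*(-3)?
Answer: 16/28947 ≈ 0.00055273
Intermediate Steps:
C = -16 (C = -1 - 15 = -16)
W(j, J) = 2*J + 2*j (W(j, J) = (J + j) + (J + j) = 2*J + 2*j)
m(S) = 256 (m(S) = (-16)² = 256)
m(W(24, 30))/(6172 - 1*(-456980)) = 256/(6172 - 1*(-456980)) = 256/(6172 + 456980) = 256/463152 = 256*(1/463152) = 16/28947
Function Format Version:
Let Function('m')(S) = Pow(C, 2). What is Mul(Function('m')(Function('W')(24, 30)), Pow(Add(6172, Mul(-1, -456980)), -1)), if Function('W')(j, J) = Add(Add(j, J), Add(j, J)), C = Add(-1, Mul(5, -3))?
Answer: Rational(16, 28947) ≈ 0.00055273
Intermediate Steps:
C = -16 (C = Add(-1, -15) = -16)
Function('W')(j, J) = Add(Mul(2, J), Mul(2, j)) (Function('W')(j, J) = Add(Add(J, j), Add(J, j)) = Add(Mul(2, J), Mul(2, j)))
Function('m')(S) = 256 (Function('m')(S) = Pow(-16, 2) = 256)
Mul(Function('m')(Function('W')(24, 30)), Pow(Add(6172, Mul(-1, -456980)), -1)) = Mul(256, Pow(Add(6172, Mul(-1, -456980)), -1)) = Mul(256, Pow(Add(6172, 456980), -1)) = Mul(256, Pow(463152, -1)) = Mul(256, Rational(1, 463152)) = Rational(16, 28947)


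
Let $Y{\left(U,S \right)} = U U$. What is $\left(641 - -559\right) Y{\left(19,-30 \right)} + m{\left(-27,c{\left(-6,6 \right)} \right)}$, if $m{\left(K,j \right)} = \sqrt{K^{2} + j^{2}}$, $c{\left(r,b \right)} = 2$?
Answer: $433200 + \sqrt{733} \approx 4.3323 \cdot 10^{5}$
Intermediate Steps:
$Y{\left(U,S \right)} = U^{2}$
$\left(641 - -559\right) Y{\left(19,-30 \right)} + m{\left(-27,c{\left(-6,6 \right)} \right)} = \left(641 - -559\right) 19^{2} + \sqrt{\left(-27\right)^{2} + 2^{2}} = \left(641 + 559\right) 361 + \sqrt{729 + 4} = 1200 \cdot 361 + \sqrt{733} = 433200 + \sqrt{733}$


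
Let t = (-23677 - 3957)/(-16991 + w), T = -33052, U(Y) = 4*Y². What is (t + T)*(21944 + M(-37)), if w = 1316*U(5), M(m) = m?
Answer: -82985562803914/114609 ≈ -7.2408e+8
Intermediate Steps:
w = 131600 (w = 1316*(4*5²) = 1316*(4*25) = 1316*100 = 131600)
t = -27634/114609 (t = (-23677 - 3957)/(-16991 + 131600) = -27634/114609 ≈ -0.24112)
(t + T)*(21944 + M(-37)) = (-27634/114609 - 33052)*(21944 - 37) = -3788084302/114609*21907 = -82985562803914/114609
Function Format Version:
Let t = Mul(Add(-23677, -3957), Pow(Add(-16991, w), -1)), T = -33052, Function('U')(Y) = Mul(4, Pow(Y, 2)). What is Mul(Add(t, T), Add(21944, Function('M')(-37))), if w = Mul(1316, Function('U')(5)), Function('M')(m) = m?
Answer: Rational(-82985562803914, 114609) ≈ -7.2408e+8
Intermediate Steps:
w = 131600 (w = Mul(1316, Mul(4, Pow(5, 2))) = Mul(1316, Mul(4, 25)) = Mul(1316, 100) = 131600)
t = Rational(-27634, 114609) (t = Mul(Add(-23677, -3957), Pow(Add(-16991, 131600), -1)) = Mul(-27634, Pow(114609, -1)) = Mul(-27634, Rational(1, 114609)) = Rational(-27634, 114609) ≈ -0.24112)
Mul(Add(t, T), Add(21944, Function('M')(-37))) = Mul(Add(Rational(-27634, 114609), -33052), Add(21944, -37)) = Mul(Rational(-3788084302, 114609), 21907) = Rational(-82985562803914, 114609)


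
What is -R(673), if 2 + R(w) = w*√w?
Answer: 2 - 673*√673 ≈ -17457.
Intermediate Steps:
R(w) = -2 + w^(3/2) (R(w) = -2 + w*√w = -2 + w^(3/2))
-R(673) = -(-2 + 673^(3/2)) = -(-2 + 673*√673) = 2 - 673*√673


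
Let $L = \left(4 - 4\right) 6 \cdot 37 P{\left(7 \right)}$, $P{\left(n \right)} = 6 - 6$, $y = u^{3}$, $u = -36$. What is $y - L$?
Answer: $-46656$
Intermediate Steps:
$y = -46656$ ($y = \left(-36\right)^{3} = -46656$)
$P{\left(n \right)} = 0$ ($P{\left(n \right)} = 6 - 6 = 0$)
$L = 0$ ($L = \left(4 - 4\right) 6 \cdot 37 \cdot 0 = 0 \cdot 6 \cdot 37 \cdot 0 = 0 \cdot 37 \cdot 0 = 0 \cdot 0 = 0$)
$y - L = -46656 - 0 = -46656 + 0 = -46656$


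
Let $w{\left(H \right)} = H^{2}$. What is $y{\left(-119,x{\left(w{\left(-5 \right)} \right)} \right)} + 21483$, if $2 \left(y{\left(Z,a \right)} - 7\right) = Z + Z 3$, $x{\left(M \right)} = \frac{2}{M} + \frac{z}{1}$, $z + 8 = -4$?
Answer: $21252$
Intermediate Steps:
$z = -12$ ($z = -8 - 4 = -12$)
$x{\left(M \right)} = -12 + \frac{2}{M}$ ($x{\left(M \right)} = \frac{2}{M} - \frac{12}{1} = \frac{2}{M} - 12 = -12 + \frac{2}{M}$)
$y{\left(Z,a \right)} = 7 + 2 Z$ ($y{\left(Z,a \right)} = 7 + \frac{Z + Z 3}{2} = 7 + \frac{Z + 3 Z}{2} = 7 + \frac{4 Z}{2} = 7 + 2 Z$)
$y{\left(-119,x{\left(w{\left(-5 \right)} \right)} \right)} + 21483 = \left(7 + 2 \left(-119\right)\right) + 21483 = \left(7 - 238\right) + 21483 = -231 + 21483 = 21252$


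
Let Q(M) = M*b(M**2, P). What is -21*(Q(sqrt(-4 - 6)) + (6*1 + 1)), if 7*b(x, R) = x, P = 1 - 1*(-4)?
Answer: -147 + 30*I*sqrt(10) ≈ -147.0 + 94.868*I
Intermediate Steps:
P = 5 (P = 1 + 4 = 5)
b(x, R) = x/7
Q(M) = M**3/7 (Q(M) = M*(M**2/7) = M**3/7)
-21*(Q(sqrt(-4 - 6)) + (6*1 + 1)) = -21*((sqrt(-4 - 6))**3/7 + (6*1 + 1)) = -21*((sqrt(-10))**3/7 + (6 + 1)) = -21*((I*sqrt(10))**3/7 + 7) = -21*((-10*I*sqrt(10))/7 + 7) = -21*(-10*I*sqrt(10)/7 + 7) = -21*(7 - 10*I*sqrt(10)/7) = -147 + 30*I*sqrt(10)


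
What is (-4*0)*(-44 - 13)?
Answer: 0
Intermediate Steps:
(-4*0)*(-44 - 13) = 0*(-57) = 0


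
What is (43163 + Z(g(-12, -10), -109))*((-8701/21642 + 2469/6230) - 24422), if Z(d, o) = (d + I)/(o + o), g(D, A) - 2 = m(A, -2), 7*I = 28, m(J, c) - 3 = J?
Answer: -1549190890451801591/1469643294 ≈ -1.0541e+9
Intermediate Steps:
m(J, c) = 3 + J
I = 4 (I = (⅐)*28 = 4)
g(D, A) = 5 + A (g(D, A) = 2 + (3 + A) = 5 + A)
Z(d, o) = (4 + d)/(2*o) (Z(d, o) = (d + 4)/(o + o) = (4 + d)/((2*o)) = (4 + d)*(1/(2*o)) = (4 + d)/(2*o))
(43163 + Z(g(-12, -10), -109))*((-8701/21642 + 2469/6230) - 24422) = (43163 + (½)*(4 + (5 - 10))/(-109))*((-8701/21642 + 2469/6230) - 24422) = (43163 + (½)*(-1/109)*(4 - 5))*((-8701*1/21642 + 2469*(1/6230)) - 24422) = (43163 + (½)*(-1/109)*(-1))*((-8701/21642 + 2469/6230) - 24422) = (43163 + 1/218)*(-193283/33707415 - 24422) = (9409535/218)*(-823202682413/33707415) = -1549190890451801591/1469643294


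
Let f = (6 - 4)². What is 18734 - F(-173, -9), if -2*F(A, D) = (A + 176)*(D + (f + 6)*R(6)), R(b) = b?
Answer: 37621/2 ≈ 18811.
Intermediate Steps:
f = 4 (f = 2² = 4)
F(A, D) = -(60 + D)*(176 + A)/2 (F(A, D) = -(A + 176)*(D + (4 + 6)*6)/2 = -(176 + A)*(D + 10*6)/2 = -(176 + A)*(D + 60)/2 = -(176 + A)*(60 + D)/2 = -(60 + D)*(176 + A)/2)
18734 - F(-173, -9) = 18734 - (-5280 - 88*(-9) - 30*(-173) - ½*(-173)*(-9)) = 18734 - (-5280 + 792 + 5190 - 1557/2) = 18734 - 1*(-153/2) = 18734 + 153/2 = 37621/2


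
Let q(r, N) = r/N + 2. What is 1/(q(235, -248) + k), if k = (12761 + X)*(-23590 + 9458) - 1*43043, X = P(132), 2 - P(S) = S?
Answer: -248/44278994819 ≈ -5.6009e-9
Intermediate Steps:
P(S) = 2 - S
X = -130 (X = 2 - 1*132 = 2 - 132 = -130)
q(r, N) = 2 + r/N
k = -178544335 (k = (12761 - 130)*(-23590 + 9458) - 1*43043 = 12631*(-14132) - 43043 = -178501292 - 43043 = -178544335)
1/(q(235, -248) + k) = 1/((2 + 235/(-248)) - 178544335) = 1/((2 + 235*(-1/248)) - 178544335) = 1/((2 - 235/248) - 178544335) = 1/(261/248 - 178544335) = 1/(-44278994819/248) = -248/44278994819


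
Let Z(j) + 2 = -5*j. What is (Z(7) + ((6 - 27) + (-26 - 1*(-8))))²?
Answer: 5776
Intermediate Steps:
Z(j) = -2 - 5*j
(Z(7) + ((6 - 27) + (-26 - 1*(-8))))² = ((-2 - 5*7) + ((6 - 27) + (-26 - 1*(-8))))² = ((-2 - 35) + (-21 + (-26 + 8)))² = (-37 + (-21 - 18))² = (-37 - 39)² = (-76)² = 5776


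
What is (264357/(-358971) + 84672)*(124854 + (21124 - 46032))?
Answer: 1012603836993210/119657 ≈ 8.4626e+9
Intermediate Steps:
(264357/(-358971) + 84672)*(124854 + (21124 - 46032)) = (264357*(-1/358971) + 84672)*(124854 - 24908) = (-88119/119657 + 84672)*99946 = (10131509385/119657)*99946 = 1012603836993210/119657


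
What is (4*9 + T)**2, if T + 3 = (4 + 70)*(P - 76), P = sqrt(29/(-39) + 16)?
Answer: 1222370179/39 - 827468*sqrt(23205)/39 ≈ 2.8111e+7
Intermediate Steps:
P = sqrt(23205)/39 (P = sqrt(29*(-1/39) + 16) = sqrt(-29/39 + 16) = sqrt(595/39) = sqrt(23205)/39 ≈ 3.9059)
T = -5627 + 74*sqrt(23205)/39 (T = -3 + (4 + 70)*(sqrt(23205)/39 - 76) = -3 + 74*(-76 + sqrt(23205)/39) = -3 + (-5624 + 74*sqrt(23205)/39) = -5627 + 74*sqrt(23205)/39 ≈ -5338.0)
(4*9 + T)**2 = (4*9 + (-5627 + 74*sqrt(23205)/39))**2 = (36 + (-5627 + 74*sqrt(23205)/39))**2 = (-5591 + 74*sqrt(23205)/39)**2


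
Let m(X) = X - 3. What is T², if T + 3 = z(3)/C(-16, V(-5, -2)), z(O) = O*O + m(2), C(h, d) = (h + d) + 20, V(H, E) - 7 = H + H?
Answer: 25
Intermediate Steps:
m(X) = -3 + X
V(H, E) = 7 + 2*H (V(H, E) = 7 + (H + H) = 7 + 2*H)
C(h, d) = 20 + d + h (C(h, d) = (d + h) + 20 = 20 + d + h)
z(O) = -1 + O² (z(O) = O*O + (-3 + 2) = O² - 1 = -1 + O²)
T = 5 (T = -3 + (-1 + 3²)/(20 + (7 + 2*(-5)) - 16) = -3 + (-1 + 9)/(20 + (7 - 10) - 16) = -3 + 8/(20 - 3 - 16) = -3 + 8/1 = -3 + 8*1 = -3 + 8 = 5)
T² = 5² = 25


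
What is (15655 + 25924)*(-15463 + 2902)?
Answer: -522273819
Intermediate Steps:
(15655 + 25924)*(-15463 + 2902) = 41579*(-12561) = -522273819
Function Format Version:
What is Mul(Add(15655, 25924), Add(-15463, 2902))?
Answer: -522273819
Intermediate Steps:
Mul(Add(15655, 25924), Add(-15463, 2902)) = Mul(41579, -12561) = -522273819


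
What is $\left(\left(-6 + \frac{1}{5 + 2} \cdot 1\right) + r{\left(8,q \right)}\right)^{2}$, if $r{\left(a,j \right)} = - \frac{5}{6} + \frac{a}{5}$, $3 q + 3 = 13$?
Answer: $\frac{1142761}{44100} \approx 25.913$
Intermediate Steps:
$q = \frac{10}{3}$ ($q = -1 + \frac{1}{3} \cdot 13 = -1 + \frac{13}{3} = \frac{10}{3} \approx 3.3333$)
$r{\left(a,j \right)} = - \frac{5}{6} + \frac{a}{5}$ ($r{\left(a,j \right)} = \left(-5\right) \frac{1}{6} + a \frac{1}{5} = - \frac{5}{6} + \frac{a}{5}$)
$\left(\left(-6 + \frac{1}{5 + 2} \cdot 1\right) + r{\left(8,q \right)}\right)^{2} = \left(\left(-6 + \frac{1}{5 + 2} \cdot 1\right) + \left(- \frac{5}{6} + \frac{1}{5} \cdot 8\right)\right)^{2} = \left(\left(-6 + \frac{1}{7} \cdot 1\right) + \left(- \frac{5}{6} + \frac{8}{5}\right)\right)^{2} = \left(\left(-6 + \frac{1}{7} \cdot 1\right) + \frac{23}{30}\right)^{2} = \left(\left(-6 + \frac{1}{7}\right) + \frac{23}{30}\right)^{2} = \left(- \frac{41}{7} + \frac{23}{30}\right)^{2} = \left(- \frac{1069}{210}\right)^{2} = \frac{1142761}{44100}$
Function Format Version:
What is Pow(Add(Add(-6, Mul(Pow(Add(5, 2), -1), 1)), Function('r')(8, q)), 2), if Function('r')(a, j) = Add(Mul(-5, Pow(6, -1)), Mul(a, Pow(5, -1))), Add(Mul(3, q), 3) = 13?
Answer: Rational(1142761, 44100) ≈ 25.913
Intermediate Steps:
q = Rational(10, 3) (q = Add(-1, Mul(Rational(1, 3), 13)) = Add(-1, Rational(13, 3)) = Rational(10, 3) ≈ 3.3333)
Function('r')(a, j) = Add(Rational(-5, 6), Mul(Rational(1, 5), a)) (Function('r')(a, j) = Add(Mul(-5, Rational(1, 6)), Mul(a, Rational(1, 5))) = Add(Rational(-5, 6), Mul(Rational(1, 5), a)))
Pow(Add(Add(-6, Mul(Pow(Add(5, 2), -1), 1)), Function('r')(8, q)), 2) = Pow(Add(Add(-6, Mul(Pow(Add(5, 2), -1), 1)), Add(Rational(-5, 6), Mul(Rational(1, 5), 8))), 2) = Pow(Add(Add(-6, Mul(Pow(7, -1), 1)), Add(Rational(-5, 6), Rational(8, 5))), 2) = Pow(Add(Add(-6, Mul(Rational(1, 7), 1)), Rational(23, 30)), 2) = Pow(Add(Add(-6, Rational(1, 7)), Rational(23, 30)), 2) = Pow(Add(Rational(-41, 7), Rational(23, 30)), 2) = Pow(Rational(-1069, 210), 2) = Rational(1142761, 44100)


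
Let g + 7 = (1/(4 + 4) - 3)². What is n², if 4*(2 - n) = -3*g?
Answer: 570025/65536 ≈ 8.6979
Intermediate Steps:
g = 81/64 (g = -7 + (1/(4 + 4) - 3)² = -7 + (1/8 - 3)² = -7 + (⅛ - 3)² = -7 + (-23/8)² = -7 + 529/64 = 81/64 ≈ 1.2656)
n = 755/256 (n = 2 - (-3)*81/(4*64) = 2 - ¼*(-243/64) = 2 + 243/256 = 755/256 ≈ 2.9492)
n² = (755/256)² = 570025/65536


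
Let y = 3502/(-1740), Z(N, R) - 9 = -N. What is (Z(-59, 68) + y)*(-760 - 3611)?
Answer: -83644913/290 ≈ -2.8843e+5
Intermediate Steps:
Z(N, R) = 9 - N
y = -1751/870 (y = 3502*(-1/1740) = -1751/870 ≈ -2.0126)
(Z(-59, 68) + y)*(-760 - 3611) = ((9 - 1*(-59)) - 1751/870)*(-760 - 3611) = ((9 + 59) - 1751/870)*(-4371) = (68 - 1751/870)*(-4371) = (57409/870)*(-4371) = -83644913/290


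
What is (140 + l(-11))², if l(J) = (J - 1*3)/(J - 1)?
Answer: 717409/36 ≈ 19928.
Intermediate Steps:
l(J) = (-3 + J)/(-1 + J) (l(J) = (J - 3)/(-1 + J) = (-3 + J)/(-1 + J))
(140 + l(-11))² = (140 + (-3 - 11)/(-1 - 11))² = (140 - 14/(-12))² = (140 - 1/12*(-14))² = (140 + 7/6)² = (847/6)² = 717409/36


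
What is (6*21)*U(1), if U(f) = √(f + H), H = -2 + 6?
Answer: 126*√5 ≈ 281.74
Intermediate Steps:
H = 4
U(f) = √(4 + f) (U(f) = √(f + 4) = √(4 + f))
(6*21)*U(1) = (6*21)*√(4 + 1) = 126*√5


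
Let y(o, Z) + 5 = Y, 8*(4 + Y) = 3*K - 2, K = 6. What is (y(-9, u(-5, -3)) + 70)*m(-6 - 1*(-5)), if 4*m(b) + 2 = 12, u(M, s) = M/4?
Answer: 315/2 ≈ 157.50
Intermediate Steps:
u(M, s) = M/4 (u(M, s) = M*(¼) = M/4)
Y = -2 (Y = -4 + (3*6 - 2)/8 = -4 + (18 - 2)/8 = -4 + (⅛)*16 = -4 + 2 = -2)
y(o, Z) = -7 (y(o, Z) = -5 - 2 = -7)
m(b) = 5/2 (m(b) = -½ + (¼)*12 = -½ + 3 = 5/2)
(y(-9, u(-5, -3)) + 70)*m(-6 - 1*(-5)) = (-7 + 70)*(5/2) = 63*(5/2) = 315/2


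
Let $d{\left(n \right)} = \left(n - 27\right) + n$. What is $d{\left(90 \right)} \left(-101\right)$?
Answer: $-15453$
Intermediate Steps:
$d{\left(n \right)} = -27 + 2 n$ ($d{\left(n \right)} = \left(-27 + n\right) + n = -27 + 2 n$)
$d{\left(90 \right)} \left(-101\right) = \left(-27 + 2 \cdot 90\right) \left(-101\right) = \left(-27 + 180\right) \left(-101\right) = 153 \left(-101\right) = -15453$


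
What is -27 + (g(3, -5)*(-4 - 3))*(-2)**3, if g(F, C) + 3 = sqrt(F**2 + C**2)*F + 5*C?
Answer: -1595 + 168*sqrt(34) ≈ -615.40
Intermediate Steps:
g(F, C) = -3 + 5*C + F*sqrt(C**2 + F**2) (g(F, C) = -3 + (sqrt(F**2 + C**2)*F + 5*C) = -3 + (sqrt(C**2 + F**2)*F + 5*C) = -3 + (F*sqrt(C**2 + F**2) + 5*C) = -3 + (5*C + F*sqrt(C**2 + F**2)) = -3 + 5*C + F*sqrt(C**2 + F**2))
-27 + (g(3, -5)*(-4 - 3))*(-2)**3 = -27 + ((-3 + 5*(-5) + 3*sqrt((-5)**2 + 3**2))*(-4 - 3))*(-2)**3 = -27 + ((-3 - 25 + 3*sqrt(25 + 9))*(-7))*(-8) = -27 + ((-3 - 25 + 3*sqrt(34))*(-7))*(-8) = -27 + ((-28 + 3*sqrt(34))*(-7))*(-8) = -27 + (196 - 21*sqrt(34))*(-8) = -27 + (-1568 + 168*sqrt(34)) = -1595 + 168*sqrt(34)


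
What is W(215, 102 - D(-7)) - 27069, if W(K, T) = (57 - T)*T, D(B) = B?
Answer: -32737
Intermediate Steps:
W(K, T) = T*(57 - T)
W(215, 102 - D(-7)) - 27069 = (102 - 1*(-7))*(57 - (102 - 1*(-7))) - 27069 = (102 + 7)*(57 - (102 + 7)) - 27069 = 109*(57 - 1*109) - 27069 = 109*(57 - 109) - 27069 = 109*(-52) - 27069 = -5668 - 27069 = -32737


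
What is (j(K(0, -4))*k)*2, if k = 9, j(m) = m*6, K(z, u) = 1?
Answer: 108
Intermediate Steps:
j(m) = 6*m
(j(K(0, -4))*k)*2 = ((6*1)*9)*2 = (6*9)*2 = 54*2 = 108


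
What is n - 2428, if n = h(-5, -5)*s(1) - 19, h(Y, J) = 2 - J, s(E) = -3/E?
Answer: -2468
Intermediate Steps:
n = -40 (n = (2 - 1*(-5))*(-3/1) - 19 = (2 + 5)*(-3*1) - 19 = 7*(-3) - 19 = -21 - 19 = -40)
n - 2428 = -40 - 2428 = -2468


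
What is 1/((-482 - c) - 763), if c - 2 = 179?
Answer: -1/1426 ≈ -0.00070126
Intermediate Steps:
c = 181 (c = 2 + 179 = 181)
1/((-482 - c) - 763) = 1/((-482 - 1*181) - 763) = 1/((-482 - 181) - 763) = 1/(-663 - 763) = 1/(-1426) = -1/1426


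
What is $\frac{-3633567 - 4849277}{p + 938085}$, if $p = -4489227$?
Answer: $\frac{4241422}{1775571} \approx 2.3888$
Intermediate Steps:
$\frac{-3633567 - 4849277}{p + 938085} = \frac{-3633567 - 4849277}{-4489227 + 938085} = - \frac{8482844}{-3551142} = \left(-8482844\right) \left(- \frac{1}{3551142}\right) = \frac{4241422}{1775571}$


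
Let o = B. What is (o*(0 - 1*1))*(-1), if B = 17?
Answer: 17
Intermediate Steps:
o = 17
(o*(0 - 1*1))*(-1) = (17*(0 - 1*1))*(-1) = (17*(0 - 1))*(-1) = (17*(-1))*(-1) = -17*(-1) = 17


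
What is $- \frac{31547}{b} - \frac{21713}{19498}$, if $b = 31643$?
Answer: $- \frac{1302167865}{616975214} \approx -2.1106$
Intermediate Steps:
$- \frac{31547}{b} - \frac{21713}{19498} = - \frac{31547}{31643} - \frac{21713}{19498} = - \frac{1302167865}{616975214}$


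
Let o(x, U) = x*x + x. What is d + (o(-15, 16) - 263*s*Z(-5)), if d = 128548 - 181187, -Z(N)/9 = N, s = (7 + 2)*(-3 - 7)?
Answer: 1012721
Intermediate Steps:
o(x, U) = x + x**2 (o(x, U) = x**2 + x = x + x**2)
s = -90 (s = 9*(-10) = -90)
Z(N) = -9*N
d = -52639
d + (o(-15, 16) - 263*s*Z(-5)) = -52639 + (-15*(1 - 15) - (-23670)*(-9*(-5))) = -52639 + (-15*(-14) - (-23670)*45) = -52639 + (210 - 263*(-4050)) = -52639 + (210 + 1065150) = -52639 + 1065360 = 1012721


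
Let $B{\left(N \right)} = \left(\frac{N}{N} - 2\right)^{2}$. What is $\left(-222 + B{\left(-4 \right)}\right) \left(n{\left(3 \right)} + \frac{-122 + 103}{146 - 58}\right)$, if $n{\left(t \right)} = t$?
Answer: $- \frac{54145}{88} \approx -615.28$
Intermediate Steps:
$B{\left(N \right)} = 1$ ($B{\left(N \right)} = \left(1 - 2\right)^{2} = \left(-1\right)^{2} = 1$)
$\left(-222 + B{\left(-4 \right)}\right) \left(n{\left(3 \right)} + \frac{-122 + 103}{146 - 58}\right) = \left(-222 + 1\right) \left(3 + \frac{-122 + 103}{146 - 58}\right) = - 221 \left(3 - \frac{19}{88}\right) = \left(-221\right) \frac{245}{88} = - \frac{54145}{88}$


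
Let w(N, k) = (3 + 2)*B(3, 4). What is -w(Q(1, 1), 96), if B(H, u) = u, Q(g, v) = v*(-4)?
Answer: -20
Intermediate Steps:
Q(g, v) = -4*v
w(N, k) = 20 (w(N, k) = (3 + 2)*4 = 5*4 = 20)
-w(Q(1, 1), 96) = -1*20 = -20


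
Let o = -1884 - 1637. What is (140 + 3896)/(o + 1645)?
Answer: -1009/469 ≈ -2.1514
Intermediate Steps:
o = -3521
(140 + 3896)/(o + 1645) = (140 + 3896)/(-3521 + 1645) = 4036/(-1876) = 4036*(-1/1876) = -1009/469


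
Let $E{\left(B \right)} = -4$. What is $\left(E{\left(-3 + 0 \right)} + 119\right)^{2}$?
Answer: $13225$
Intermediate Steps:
$\left(E{\left(-3 + 0 \right)} + 119\right)^{2} = \left(-4 + 119\right)^{2} = 115^{2} = 13225$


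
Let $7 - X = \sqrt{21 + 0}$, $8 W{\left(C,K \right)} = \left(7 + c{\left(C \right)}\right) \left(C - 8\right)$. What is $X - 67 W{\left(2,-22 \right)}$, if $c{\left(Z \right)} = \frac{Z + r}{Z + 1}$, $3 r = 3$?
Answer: $409 - \sqrt{21} \approx 404.42$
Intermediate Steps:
$r = 1$ ($r = \frac{1}{3} \cdot 3 = 1$)
$c{\left(Z \right)} = 1$ ($c{\left(Z \right)} = \frac{Z + 1}{Z + 1} = \frac{1 + Z}{1 + Z} = 1$)
$W{\left(C,K \right)} = -8 + C$ ($W{\left(C,K \right)} = \frac{\left(7 + 1\right) \left(C - 8\right)}{8} = \frac{8 \left(-8 + C\right)}{8} = \frac{-64 + 8 C}{8} = -8 + C$)
$X = 7 - \sqrt{21}$ ($X = 7 - \sqrt{21 + 0} = 7 - \sqrt{21} \approx 2.4174$)
$X - 67 W{\left(2,-22 \right)} = \left(7 - \sqrt{21}\right) - 67 \left(-8 + 2\right) = \left(7 - \sqrt{21}\right) - -402 = \left(7 - \sqrt{21}\right) + 402 = 409 - \sqrt{21}$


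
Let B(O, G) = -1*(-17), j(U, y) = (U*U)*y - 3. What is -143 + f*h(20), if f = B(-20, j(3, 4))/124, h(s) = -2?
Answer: -8883/62 ≈ -143.27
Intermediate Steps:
j(U, y) = -3 + y*U² (j(U, y) = U²*y - 3 = y*U² - 3 = -3 + y*U²)
B(O, G) = 17
f = 17/124 ≈ 0.13710
-143 + f*h(20) = -143 + (17/124)*(-2) = -143 - 17/62 = -8883/62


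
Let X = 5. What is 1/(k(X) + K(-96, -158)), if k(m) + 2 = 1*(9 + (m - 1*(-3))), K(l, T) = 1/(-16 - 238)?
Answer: 254/3809 ≈ 0.066684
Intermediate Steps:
K(l, T) = -1/254 (K(l, T) = 1/(-254) = -1/254)
k(m) = 10 + m (k(m) = -2 + 1*(9 + (m - 1*(-3))) = -2 + 1*(9 + (m + 3)) = -2 + 1*(9 + (3 + m)) = -2 + 1*(12 + m) = -2 + (12 + m) = 10 + m)
1/(k(X) + K(-96, -158)) = 1/((10 + 5) - 1/254) = 1/(15 - 1/254) = 1/(3809/254) = 254/3809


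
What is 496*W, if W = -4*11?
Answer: -21824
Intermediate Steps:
W = -44
496*W = 496*(-44) = -21824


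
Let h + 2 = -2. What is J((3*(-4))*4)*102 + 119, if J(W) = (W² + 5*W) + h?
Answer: 210239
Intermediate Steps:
h = -4 (h = -2 - 2 = -4)
J(W) = -4 + W² + 5*W (J(W) = (W² + 5*W) - 4 = -4 + W² + 5*W)
J((3*(-4))*4)*102 + 119 = (-4 + ((3*(-4))*4)² + 5*((3*(-4))*4))*102 + 119 = (-4 + (-12*4)² + 5*(-12*4))*102 + 119 = (-4 + (-48)² + 5*(-48))*102 + 119 = (-4 + 2304 - 240)*102 + 119 = 2060*102 + 119 = 210120 + 119 = 210239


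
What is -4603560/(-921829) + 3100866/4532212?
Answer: 11861389039317/2088962227874 ≈ 5.6781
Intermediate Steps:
-4603560/(-921829) + 3100866/4532212 = -4603560*(-1/921829) + 3100866*(1/4532212) = 4603560/921829 + 1550433/2266106 = 11861389039317/2088962227874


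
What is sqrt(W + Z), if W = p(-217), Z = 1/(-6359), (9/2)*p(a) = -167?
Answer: I*sqrt(13505975485)/19077 ≈ 6.0919*I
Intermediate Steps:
p(a) = -334/9 (p(a) = (2/9)*(-167) = -334/9)
Z = -1/6359 ≈ -0.00015726
W = -334/9 ≈ -37.111
sqrt(W + Z) = sqrt(-334/9 - 1/6359) = sqrt(-2123915/57231) = I*sqrt(13505975485)/19077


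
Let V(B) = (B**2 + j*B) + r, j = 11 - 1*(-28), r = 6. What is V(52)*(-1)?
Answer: -4738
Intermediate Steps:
j = 39 (j = 11 + 28 = 39)
V(B) = 6 + B**2 + 39*B (V(B) = (B**2 + 39*B) + 6 = 6 + B**2 + 39*B)
V(52)*(-1) = (6 + 52**2 + 39*52)*(-1) = (6 + 2704 + 2028)*(-1) = 4738*(-1) = -4738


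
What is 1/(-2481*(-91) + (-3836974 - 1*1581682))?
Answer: -1/5192885 ≈ -1.9257e-7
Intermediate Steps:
1/(-2481*(-91) + (-3836974 - 1*1581682)) = 1/(225771 + (-3836974 - 1581682)) = 1/(225771 - 5418656) = 1/(-5192885) = -1/5192885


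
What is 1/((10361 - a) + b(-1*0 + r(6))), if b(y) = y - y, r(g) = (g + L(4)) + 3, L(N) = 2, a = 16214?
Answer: -1/5853 ≈ -0.00017085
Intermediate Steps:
r(g) = 5 + g (r(g) = (g + 2) + 3 = (2 + g) + 3 = 5 + g)
b(y) = 0
1/((10361 - a) + b(-1*0 + r(6))) = 1/((10361 - 1*16214) + 0) = 1/((10361 - 16214) + 0) = 1/(-5853 + 0) = 1/(-5853) = -1/5853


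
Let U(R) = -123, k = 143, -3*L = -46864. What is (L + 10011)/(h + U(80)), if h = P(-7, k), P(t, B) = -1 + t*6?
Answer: -76897/498 ≈ -154.41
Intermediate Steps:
L = 46864/3 (L = -⅓*(-46864) = 46864/3 ≈ 15621.)
P(t, B) = -1 + 6*t
h = -43 (h = -1 + 6*(-7) = -1 - 42 = -43)
(L + 10011)/(h + U(80)) = (46864/3 + 10011)/(-43 - 123) = (76897/3)/(-166) = (76897/3)*(-1/166) = -76897/498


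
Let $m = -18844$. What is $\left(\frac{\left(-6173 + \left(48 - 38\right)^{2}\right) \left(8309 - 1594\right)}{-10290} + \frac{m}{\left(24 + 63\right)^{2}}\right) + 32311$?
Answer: $\frac{188334263287}{5192334} \approx 36272.0$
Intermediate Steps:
$\left(\frac{\left(-6173 + \left(48 - 38\right)^{2}\right) \left(8309 - 1594\right)}{-10290} + \frac{m}{\left(24 + 63\right)^{2}}\right) + 32311 = \left(\frac{\left(-6173 + \left(48 - 38\right)^{2}\right) \left(8309 - 1594\right)}{-10290} - \frac{18844}{\left(24 + 63\right)^{2}}\right) + 32311 = \left(\left(-6173 + 10^{2}\right) 6715 \left(- \frac{1}{10290}\right) - \frac{18844}{87^{2}}\right) + 32311 = \left(\left(-6173 + 100\right) 6715 \left(- \frac{1}{10290}\right) - \frac{18844}{7569}\right) + 32311 = \left(\left(-6073\right) 6715 \left(- \frac{1}{10290}\right) - \frac{18844}{7569}\right) + 32311 = \left(\left(-40780195\right) \left(- \frac{1}{10290}\right) - \frac{18844}{7569}\right) + 32311 = \left(\frac{8156039}{2058} - \frac{18844}{7569}\right) + 32311 = \frac{20564759413}{5192334} + 32311 = \frac{188334263287}{5192334}$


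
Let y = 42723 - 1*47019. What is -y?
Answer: 4296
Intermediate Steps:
y = -4296 (y = 42723 - 47019 = -4296)
-y = -1*(-4296) = 4296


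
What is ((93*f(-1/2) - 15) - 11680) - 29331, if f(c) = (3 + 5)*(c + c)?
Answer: -41770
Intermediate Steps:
f(c) = 16*c (f(c) = 8*(2*c) = 16*c)
((93*f(-1/2) - 15) - 11680) - 29331 = ((93*(16*(-1/2)) - 15) - 11680) - 29331 = ((93*(16*(-1*½)) - 15) - 11680) - 29331 = ((93*(16*(-½)) - 15) - 11680) - 29331 = ((93*(-8) - 15) - 11680) - 29331 = ((-744 - 15) - 11680) - 29331 = (-759 - 11680) - 29331 = -12439 - 29331 = -41770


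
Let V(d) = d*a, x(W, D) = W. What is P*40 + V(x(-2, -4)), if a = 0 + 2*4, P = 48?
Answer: 1904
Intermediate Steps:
a = 8 (a = 0 + 8 = 8)
V(d) = 8*d (V(d) = d*8 = 8*d)
P*40 + V(x(-2, -4)) = 48*40 + 8*(-2) = 1920 - 16 = 1904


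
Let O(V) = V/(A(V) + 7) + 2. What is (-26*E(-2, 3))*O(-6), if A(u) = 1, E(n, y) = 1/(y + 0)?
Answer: -65/6 ≈ -10.833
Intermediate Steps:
E(n, y) = 1/y
O(V) = 2 + V/8 (O(V) = V/(1 + 7) + 2 = V/8 + 2 = 2 + V/8)
(-26*E(-2, 3))*O(-6) = (-26/3)*(2 + (1/8)*(-6)) = (-26*1/3)*(2 - 3/4) = -26/3*5/4 = -65/6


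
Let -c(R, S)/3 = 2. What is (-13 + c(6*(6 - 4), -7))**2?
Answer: 361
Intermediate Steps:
c(R, S) = -6 (c(R, S) = -3*2 = -6)
(-13 + c(6*(6 - 4), -7))**2 = (-13 - 6)**2 = (-19)**2 = 361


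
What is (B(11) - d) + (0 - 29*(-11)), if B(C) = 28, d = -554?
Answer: 901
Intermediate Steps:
(B(11) - d) + (0 - 29*(-11)) = (28 - 1*(-554)) + (0 - 29*(-11)) = (28 + 554) + (0 + 319) = 582 + 319 = 901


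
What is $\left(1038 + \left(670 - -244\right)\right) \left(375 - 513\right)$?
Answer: $-269376$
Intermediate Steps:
$\left(1038 + \left(670 - -244\right)\right) \left(375 - 513\right) = \left(1038 + \left(670 + 244\right)\right) \left(375 - 513\right) = \left(1038 + 914\right) \left(-138\right) = 1952 \left(-138\right) = -269376$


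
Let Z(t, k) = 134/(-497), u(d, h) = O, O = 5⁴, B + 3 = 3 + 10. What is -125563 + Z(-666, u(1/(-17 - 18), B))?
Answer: -62404945/497 ≈ -1.2556e+5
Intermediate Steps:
B = 10 (B = -3 + (3 + 10) = -3 + 13 = 10)
O = 625
u(d, h) = 625
Z(t, k) = -134/497 (Z(t, k) = 134*(-1/497) = -134/497)
-125563 + Z(-666, u(1/(-17 - 18), B)) = -125563 - 134/497 = -62404945/497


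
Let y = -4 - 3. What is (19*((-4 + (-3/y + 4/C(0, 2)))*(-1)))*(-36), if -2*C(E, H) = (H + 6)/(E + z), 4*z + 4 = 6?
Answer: -19494/7 ≈ -2784.9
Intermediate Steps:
z = ½ (z = -1 + (¼)*6 = -1 + 3/2 = ½ ≈ 0.50000)
y = -7
C(E, H) = -(6 + H)/(2*(½ + E)) (C(E, H) = -(H + 6)/(2*(E + ½)) = -(6 + H)/(2*(½ + E)))
(19*((-4 + (-3/y + 4/C(0, 2)))*(-1)))*(-36) = (19*((-4 + (-3/(-7) + 4/(((-6 - 1*2)/(1 + 2*0)))))*(-1)))*(-36) = (19*((-4 + (-3*(-⅐) + 4/(((-6 - 2)/(1 + 0)))))*(-1)))*(-36) = (19*((-4 + (3/7 + 4/((-8/1))))*(-1)))*(-36) = (19*((-4 + (3/7 + 4/((1*(-8)))))*(-1)))*(-36) = (19*((-4 + (3/7 + 4/(-8)))*(-1)))*(-36) = (19*((-4 + (3/7 + 4*(-⅛)))*(-1)))*(-36) = (19*((-4 + (3/7 - ½))*(-1)))*(-36) = (19*((-4 - 1/14)*(-1)))*(-36) = (19*(-57/14*(-1)))*(-36) = (19*(57/14))*(-36) = (1083/14)*(-36) = -19494/7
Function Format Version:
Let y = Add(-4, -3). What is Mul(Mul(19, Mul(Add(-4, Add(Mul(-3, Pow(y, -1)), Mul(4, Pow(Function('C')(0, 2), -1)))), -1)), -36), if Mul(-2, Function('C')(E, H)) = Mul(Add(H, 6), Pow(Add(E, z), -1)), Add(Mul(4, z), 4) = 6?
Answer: Rational(-19494, 7) ≈ -2784.9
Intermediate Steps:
z = Rational(1, 2) (z = Add(-1, Mul(Rational(1, 4), 6)) = Add(-1, Rational(3, 2)) = Rational(1, 2) ≈ 0.50000)
y = -7
Function('C')(E, H) = Mul(Rational(-1, 2), Pow(Add(Rational(1, 2), E), -1), Add(6, H)) (Function('C')(E, H) = Mul(Rational(-1, 2), Mul(Add(H, 6), Pow(Add(E, Rational(1, 2)), -1))) = Mul(Rational(-1, 2), Mul(Add(6, H), Pow(Add(Rational(1, 2), E), -1))) = Mul(Rational(-1, 2), Mul(Pow(Add(Rational(1, 2), E), -1), Add(6, H))) = Mul(Rational(-1, 2), Pow(Add(Rational(1, 2), E), -1), Add(6, H)))
Mul(Mul(19, Mul(Add(-4, Add(Mul(-3, Pow(y, -1)), Mul(4, Pow(Function('C')(0, 2), -1)))), -1)), -36) = Mul(Mul(19, Mul(Add(-4, Add(Mul(-3, Pow(-7, -1)), Mul(4, Pow(Mul(Pow(Add(1, Mul(2, 0)), -1), Add(-6, Mul(-1, 2))), -1)))), -1)), -36) = Mul(Mul(19, Mul(Add(-4, Add(Mul(-3, Rational(-1, 7)), Mul(4, Pow(Mul(Pow(Add(1, 0), -1), Add(-6, -2)), -1)))), -1)), -36) = Mul(Mul(19, Mul(Add(-4, Add(Rational(3, 7), Mul(4, Pow(Mul(Pow(1, -1), -8), -1)))), -1)), -36) = Mul(Mul(19, Mul(Add(-4, Add(Rational(3, 7), Mul(4, Pow(Mul(1, -8), -1)))), -1)), -36) = Mul(Mul(19, Mul(Add(-4, Add(Rational(3, 7), Mul(4, Pow(-8, -1)))), -1)), -36) = Mul(Mul(19, Mul(Add(-4, Add(Rational(3, 7), Mul(4, Rational(-1, 8)))), -1)), -36) = Mul(Mul(19, Mul(Add(-4, Add(Rational(3, 7), Rational(-1, 2))), -1)), -36) = Mul(Mul(19, Mul(Add(-4, Rational(-1, 14)), -1)), -36) = Mul(Mul(19, Mul(Rational(-57, 14), -1)), -36) = Mul(Mul(19, Rational(57, 14)), -36) = Mul(Rational(1083, 14), -36) = Rational(-19494, 7)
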